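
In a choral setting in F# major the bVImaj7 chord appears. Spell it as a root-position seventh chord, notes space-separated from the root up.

bVImaj7 is built on the lowered scale degree 6. In F# major degree 6 is D#; lowered it becomes D. In F# minor the chord on D is D–F#–A–C#.

D F# A C#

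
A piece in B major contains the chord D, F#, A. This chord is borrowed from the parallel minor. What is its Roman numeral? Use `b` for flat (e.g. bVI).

bIII

In B major scale degree 3 is D#; D is its lowered form, from B minor. D–F#–A is a major chord — the form found in B minor, not the diatonic iii (D#m). Borrowed into B major it is written bIII.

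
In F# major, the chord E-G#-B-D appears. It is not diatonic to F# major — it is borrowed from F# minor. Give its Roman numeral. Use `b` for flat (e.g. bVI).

bVII7

The root E is the lowered 7th scale degree — diatonically F# major has E# there. E–G#–B–D is a dominant-seventh chord — the form found in F# minor, not the diatonic vii° (E#dim). Borrowed into F# major it is written bVII7.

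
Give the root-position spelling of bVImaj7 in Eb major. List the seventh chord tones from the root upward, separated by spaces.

bVImaj7 is built on the lowered scale degree 6. In Eb major degree 6 is C; lowered it becomes Cb. Building the major-seventh chord from the parallel minor on Cb: Cb–Eb–Gb–Bb.

Cb Eb Gb Bb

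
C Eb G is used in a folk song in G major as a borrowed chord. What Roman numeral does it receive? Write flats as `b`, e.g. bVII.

The root C is the diatonic 4th degree of G major; the borrowing shows in the chord quality. C–Eb–G is a minor chord — the form found in G minor, not the diatonic IV (C). Borrowed into G major it is written iv.

iv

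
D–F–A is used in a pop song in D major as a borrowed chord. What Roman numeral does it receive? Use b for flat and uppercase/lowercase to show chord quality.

i

D is scale degree 1 in D major. Diatonically D major has D (I) on that degree; D–F–A is instead the minor chord native to D minor, so it takes the label i.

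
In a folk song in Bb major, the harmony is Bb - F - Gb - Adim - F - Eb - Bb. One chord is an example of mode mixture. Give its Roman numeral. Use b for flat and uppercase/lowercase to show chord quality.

bVI

Bb major has the diatonic set Bb, Cm, Dm, Eb, F, Gm, Adim. Of the given chords, Bb, F, Adim and Eb are diatonic. But Gb (Gb–Bb–Db) is foreign: the diatonic vi on degree 6 is Gm, whereas Gb comes from Bb minor. It is labeled bVI.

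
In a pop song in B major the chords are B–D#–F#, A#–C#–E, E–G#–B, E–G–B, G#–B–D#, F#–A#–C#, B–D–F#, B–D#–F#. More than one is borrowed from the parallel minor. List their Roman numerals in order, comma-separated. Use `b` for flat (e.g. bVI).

iv, i

B major has the diatonic set B, C#m, D#m, E, F#, G#m, A#dim. Of the given chords, B–D#–F# = B, A#–C#–E = A#dim, E–G#–B = E, G#–B–D# = G#m and F#–A#–C# = F# are diatonic. But E–G–B is foreign: the diatonic IV on degree 4 is E, whereas Em comes from B minor. It is labeled iv. B–D–F# is not: scale degree 1 in B major carries B (I). In B minor the chord on that degree is Bm, so here it functions as i, borrowed from the parallel minor.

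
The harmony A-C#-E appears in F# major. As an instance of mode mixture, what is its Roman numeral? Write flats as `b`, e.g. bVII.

In F# major scale degree 3 is A#; A is its lowered form, from F# minor. A–C#–E is a major chord — the form found in F# minor, not the diatonic iii (A#m). Borrowed into F# major it is written bIII.

bIII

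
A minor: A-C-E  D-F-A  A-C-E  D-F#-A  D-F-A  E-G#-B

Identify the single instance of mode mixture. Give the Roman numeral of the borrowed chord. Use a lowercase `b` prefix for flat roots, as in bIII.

A minor has the diatonic set Am, Bdim, C, Dm, E, F, G (with V from harmonic minor). A–C–E = Am, D–F–A = Dm and E–G#–B = E are all diatonic. D–F#–A is not: scale degree 4 in A minor carries Dm (iv). In A major the chord on that degree is D, so here it functions as IV, borrowed from the parallel major.

IV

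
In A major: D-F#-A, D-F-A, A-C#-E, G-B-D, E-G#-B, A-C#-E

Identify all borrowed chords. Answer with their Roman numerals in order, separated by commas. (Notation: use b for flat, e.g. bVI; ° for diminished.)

iv, bVII

The diatonic triads in A major are A, Bm, C#m, D, E, F#m, G#dim. D–F#–A = D, A–C#–E = A and E–G#–B = E are all diatonic. D–F–A doesn't fit — on degree 4 A major would have D (IV). Dm is the degree-4 chord of A minor, so it is the borrowed iv. G–B–D is not: scale degree 7 in A major carries G#dim (vii°). In A minor the chord on that degree is G, so here it functions as bVII, borrowed from the parallel minor.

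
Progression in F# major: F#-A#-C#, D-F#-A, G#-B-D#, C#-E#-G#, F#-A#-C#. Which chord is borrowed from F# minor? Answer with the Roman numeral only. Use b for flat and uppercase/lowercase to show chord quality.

In F# major the diatonic chords are F#, G#m, A#m, B, C#, D#m, E#dim. Of the given chords, F#–A#–C# = F#, G#–B–D# = G#m and C#–E#–G# = C# are diatonic. D–F#–A doesn't fit — on degree 6 F# major would have D#m (vi). D is the degree-6 chord of F# minor, so it is the borrowed bVI.

bVI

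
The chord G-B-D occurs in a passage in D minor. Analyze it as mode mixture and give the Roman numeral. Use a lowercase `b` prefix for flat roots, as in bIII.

The root G is the diatonic 4th degree of D minor; the borrowing shows in the chord quality. Diatonically D minor has Gm (iv) on that degree; G–B–D is instead the major chord native to D major, so it takes the label IV.

IV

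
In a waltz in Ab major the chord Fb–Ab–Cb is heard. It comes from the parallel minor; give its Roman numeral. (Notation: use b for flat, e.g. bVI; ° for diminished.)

The root Fb is the lowered 6th scale degree — diatonically Ab major has F there. Fb–Ab–Cb is a major chord — the form found in Ab minor, not the diatonic vi (Fm). Borrowed into Ab major it is written bVI.

bVI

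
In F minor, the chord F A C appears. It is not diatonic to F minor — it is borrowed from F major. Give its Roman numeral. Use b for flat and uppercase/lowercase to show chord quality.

The root F is the diatonic 1st degree of F minor; the borrowing shows in the chord quality. Diatonically F minor has Fm (i) on that degree; F–A–C is instead the major chord native to F major, so it takes the label I.

I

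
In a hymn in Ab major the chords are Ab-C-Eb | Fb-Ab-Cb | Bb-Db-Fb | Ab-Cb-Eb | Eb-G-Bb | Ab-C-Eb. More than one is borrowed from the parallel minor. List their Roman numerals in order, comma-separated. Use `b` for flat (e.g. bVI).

bVI, ii°, i

In Ab major the diatonic chords are Ab, Bbm, Cm, Db, Eb, Fm, Gdim. Ab–C–Eb = Ab and Eb–G–Bb = Eb are both diatonic. But Fb–Ab–Cb is foreign: the diatonic vi on degree 6 is Fm, whereas Fb comes from Ab minor. It is labeled bVI. But Bb–Db–Fb is foreign: the diatonic ii on degree 2 is Bbm, whereas Bbdim comes from Ab minor. It is labeled ii°. But Ab–Cb–Eb is foreign: the diatonic I on degree 1 is Ab, whereas Abm comes from Ab minor. It is labeled i.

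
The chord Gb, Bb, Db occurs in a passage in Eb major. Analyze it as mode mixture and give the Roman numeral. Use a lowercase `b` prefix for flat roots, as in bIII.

The root Gb is the lowered 3rd scale degree — diatonically Eb major has G there. Gb–Bb–Db is a major chord — the form found in Eb minor, not the diatonic iii (Gm). Borrowed into Eb major it is written bIII.

bIII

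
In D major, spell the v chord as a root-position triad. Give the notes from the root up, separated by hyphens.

A-C-E

v is built on scale degree 5, which is A in both D major and its parallel. In D minor the chord on A is A–C–E.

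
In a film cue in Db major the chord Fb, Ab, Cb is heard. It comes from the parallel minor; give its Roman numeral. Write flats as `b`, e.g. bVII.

The root Fb is the lowered 3rd scale degree — diatonically Db major has F there. Fb–Ab–Cb is a major chord — the form found in Db minor, not the diatonic iii (Fm). Borrowed into Db major it is written bIII.

bIII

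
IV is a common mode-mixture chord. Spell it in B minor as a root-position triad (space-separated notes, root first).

E G# B

The root, E, is scale degree 4 — the same note in B minor and B major; only the chord quality changes. Building the major chord from the parallel major on E: E–G#–B.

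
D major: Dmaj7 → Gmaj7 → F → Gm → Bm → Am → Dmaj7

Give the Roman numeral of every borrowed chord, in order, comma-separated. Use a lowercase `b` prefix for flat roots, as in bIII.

bIII, iv, v

The diatonic triads in D major are D, Em, F#m, G, A, Bm, C#dim. Dmaj7, Gmaj7 and Bm all belong to that set. F (F–A–C) doesn't fit — on degree 3 D major would have F#m (iii). F is the degree-3 chord of D minor, so it is the borrowed bIII. But Gm (G–Bb–D) is foreign: the diatonic IV on degree 4 is G, whereas Gm comes from D minor. It is labeled iv. Am (A–C–E) is not: scale degree 5 in D major carries A (V). In D minor the chord on that degree is Am, so here it functions as v, borrowed from the parallel minor.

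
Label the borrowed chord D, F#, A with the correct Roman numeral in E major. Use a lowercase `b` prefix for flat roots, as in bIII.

The root D is the lowered 7th scale degree — diatonically E major has D# there. D–F#–A is a major chord — the form found in E minor, not the diatonic vii° (D#dim). Borrowed into E major it is written bVII.

bVII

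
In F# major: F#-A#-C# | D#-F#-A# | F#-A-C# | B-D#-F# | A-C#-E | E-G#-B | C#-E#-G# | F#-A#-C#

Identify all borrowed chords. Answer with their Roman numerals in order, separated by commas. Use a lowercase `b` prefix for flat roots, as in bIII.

i, bIII, bVII

In F# major the diatonic chords are F#, G#m, A#m, B, C#, D#m, E#dim. Of the given chords, F#–A#–C# = F#, D#–F#–A# = D#m, B–D#–F# = B and C#–E#–G# = C# are diatonic. F#–A–C# doesn't fit — on degree 1 F# major would have F# (I). F#m is the degree-1 chord of F# minor, so it is the borrowed i. But A–C#–E is foreign: the diatonic iii on degree 3 is A#m, whereas A comes from F# minor. It is labeled bIII. E–G#–B is not: scale degree 7 in F# major carries E#dim (vii°). In F# minor the chord on that degree is E, so here it functions as bVII, borrowed from the parallel minor.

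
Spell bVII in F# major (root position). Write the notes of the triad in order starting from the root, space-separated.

Scale degree 7 in F# major is E#. bVII uses the lowered form, E, taken from F# minor. Building the major chord from the parallel minor on E: E–G#–B.

E G# B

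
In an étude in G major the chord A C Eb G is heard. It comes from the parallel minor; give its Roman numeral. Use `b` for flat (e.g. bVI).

iiø7

A is scale degree 2 in G major. The diatonic chord on degree 2 would be Am (ii), but A–C–Eb–G is the half-diminished-seventh chord from G minor. As a borrowed chord it is labeled iiø7.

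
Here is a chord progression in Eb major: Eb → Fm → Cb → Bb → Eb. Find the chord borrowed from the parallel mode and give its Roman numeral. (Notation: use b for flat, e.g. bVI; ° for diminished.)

The diatonic triads in Eb major are Eb, Fm, Gm, Ab, Bb, Cm, Ddim. Eb, Fm and Bb are all diatonic. Cb (Cb–Eb–Gb) is not: scale degree 6 in Eb major carries Cm (vi). In Eb minor the chord on that degree is Cb, so here it functions as bVI, borrowed from the parallel minor.

bVI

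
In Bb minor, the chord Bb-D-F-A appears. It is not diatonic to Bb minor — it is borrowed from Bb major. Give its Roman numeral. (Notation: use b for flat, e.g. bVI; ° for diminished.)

Bb is scale degree 1 in Bb minor. Bb–D–F–A is a major-seventh chord — the form found in Bb major, not the diatonic i (Bbm). Borrowed into Bb minor it is written Imaj7.

Imaj7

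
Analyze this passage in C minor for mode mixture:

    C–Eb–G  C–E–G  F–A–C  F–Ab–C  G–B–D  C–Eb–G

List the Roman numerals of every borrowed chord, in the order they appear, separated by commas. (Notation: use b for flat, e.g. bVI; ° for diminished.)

In C minor (with V from harmonic minor) the diatonic chords are Cm, Ddim, Eb, Fm, G, Ab, Bb. C–Eb–G = Cm, F–Ab–C = Fm and G–B–D = G all belong to that set. C–E–G is not: scale degree 1 in C minor carries Cm (i). In C major the chord on that degree is C, so here it functions as I, borrowed from the parallel major. F–A–C is not: scale degree 4 in C minor carries Fm (iv). In C major the chord on that degree is F, so here it functions as IV, borrowed from the parallel major.

I, IV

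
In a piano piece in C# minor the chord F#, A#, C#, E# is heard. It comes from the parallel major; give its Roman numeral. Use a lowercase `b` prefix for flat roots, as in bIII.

IVmaj7

F# is scale degree 4 in C# minor. The diatonic chord on degree 4 would be F#m (iv), but F#–A#–C#–E# is the major-seventh chord from C# major. As a borrowed chord it is labeled IVmaj7.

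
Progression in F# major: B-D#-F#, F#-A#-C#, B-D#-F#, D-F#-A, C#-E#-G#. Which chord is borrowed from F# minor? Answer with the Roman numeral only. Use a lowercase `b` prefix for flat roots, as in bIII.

F# major has the diatonic set F#, G#m, A#m, B, C#, D#m, E#dim. B–D#–F# = B, F#–A#–C# = F# and C#–E#–G# = C# are all diatonic. D–F#–A is not: scale degree 6 in F# major carries D#m (vi). In F# minor the chord on that degree is D, so here it functions as bVI, borrowed from the parallel minor.

bVI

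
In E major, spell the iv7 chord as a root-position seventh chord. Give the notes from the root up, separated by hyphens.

The root, A, is scale degree 4 — the same note in E major and E minor; only the chord quality changes. Building the minor-seventh chord from the parallel minor on A: A–C–E–G.

A-C-E-G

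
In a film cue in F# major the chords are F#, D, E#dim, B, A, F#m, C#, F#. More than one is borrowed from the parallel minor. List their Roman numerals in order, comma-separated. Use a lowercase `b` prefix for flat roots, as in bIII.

bVI, bIII, i

In F# major the diatonic chords are F#, G#m, A#m, B, C#, D#m, E#dim. Of the given chords, F#, E#dim, B and C# are diatonic. D (D–F#–A) is not: scale degree 6 in F# major carries D#m (vi). In F# minor the chord on that degree is D, so here it functions as bVI, borrowed from the parallel minor. But A (A–C#–E) is foreign: the diatonic iii on degree 3 is A#m, whereas A comes from F# minor. It is labeled bIII. F#m (F#–A–C#) doesn't fit — on degree 1 F# major would have F# (I). F#m is the degree-1 chord of F# minor, so it is the borrowed i.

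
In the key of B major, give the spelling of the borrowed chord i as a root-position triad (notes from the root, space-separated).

i is built on scale degree 1, which is B in both B major and its parallel. In B minor the chord on B is B–D–F#.

B D F#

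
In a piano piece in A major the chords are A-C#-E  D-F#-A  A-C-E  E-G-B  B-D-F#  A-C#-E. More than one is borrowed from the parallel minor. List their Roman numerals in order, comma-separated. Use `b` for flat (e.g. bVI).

i, v

In A major the diatonic chords are A, Bm, C#m, D, E, F#m, G#dim. A–C#–E = A, D–F#–A = D and B–D–F# = Bm are all diatonic. A–C–E is not: scale degree 1 in A major carries A (I). In A minor the chord on that degree is Am, so here it functions as i, borrowed from the parallel minor. E–G–B is not: scale degree 5 in A major carries E (V). In A minor the chord on that degree is Em, so here it functions as v, borrowed from the parallel minor.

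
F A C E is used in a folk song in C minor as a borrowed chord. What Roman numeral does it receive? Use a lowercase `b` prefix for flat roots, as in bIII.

The root F is the diatonic 4th degree of C minor; the borrowing shows in the chord quality. The diatonic chord on degree 4 would be Fm (iv), but F–A–C–E is the major-seventh chord from C major. As a borrowed chord it is labeled IVmaj7.

IVmaj7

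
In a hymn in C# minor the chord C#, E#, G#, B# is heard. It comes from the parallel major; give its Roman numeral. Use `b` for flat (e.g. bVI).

The root C# is the diatonic 1st degree of C# minor; the borrowing shows in the chord quality. C#–E#–G#–B# is a major-seventh chord — the form found in C# major, not the diatonic i (C#m). Borrowed into C# minor it is written Imaj7.

Imaj7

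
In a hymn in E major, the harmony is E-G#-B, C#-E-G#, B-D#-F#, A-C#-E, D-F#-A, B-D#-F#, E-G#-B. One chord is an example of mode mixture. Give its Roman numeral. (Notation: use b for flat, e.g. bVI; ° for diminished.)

E major has the diatonic set E, F#m, G#m, A, B, C#m, D#dim. E–G#–B = E, C#–E–G# = C#m, B–D#–F# = B and A–C#–E = A are all diatonic. D–F#–A is not: scale degree 7 in E major carries D#dim (vii°). In E minor the chord on that degree is D, so here it functions as bVII, borrowed from the parallel minor.

bVII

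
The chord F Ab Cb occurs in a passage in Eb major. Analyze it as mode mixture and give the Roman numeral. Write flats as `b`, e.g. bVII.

The root F is the diatonic 2nd degree of Eb major; the borrowing shows in the chord quality. Diatonically Eb major has Fm (ii) on that degree; F–Ab–Cb is instead the diminished chord native to Eb minor, so it takes the label ii°.

ii°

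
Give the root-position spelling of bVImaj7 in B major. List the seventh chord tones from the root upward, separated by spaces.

G B D F#

The root of bVImaj7 is the lowered 6th degree: G# becomes G. In B minor the chord on G is G–B–D–F#.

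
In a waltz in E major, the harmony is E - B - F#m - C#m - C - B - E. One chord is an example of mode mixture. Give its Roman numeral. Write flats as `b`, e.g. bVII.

bVI

In E major the diatonic chords are E, F#m, G#m, A, B, C#m, D#dim. E, B, F#m and C#m all belong to that set. C (C–E–G) is not: scale degree 6 in E major carries C#m (vi). In E minor the chord on that degree is C, so here it functions as bVI, borrowed from the parallel minor.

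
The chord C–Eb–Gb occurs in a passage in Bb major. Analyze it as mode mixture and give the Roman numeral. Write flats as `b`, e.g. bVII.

ii°

C is scale degree 2 in Bb major. C–Eb–Gb is a diminished chord — the form found in Bb minor, not the diatonic ii (Cm). Borrowed into Bb major it is written ii°.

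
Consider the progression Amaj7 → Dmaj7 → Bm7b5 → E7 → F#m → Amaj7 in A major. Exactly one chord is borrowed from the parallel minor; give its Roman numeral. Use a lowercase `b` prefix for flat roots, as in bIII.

iiø7

A major has the diatonic set A, Bm, C#m, D, E, F#m, G#dim. Amaj7, Dmaj7, E7 and F#m all belong to that set. Bm7b5 (B–D–F–A) is not: scale degree 2 in A major carries Bm (ii). In A minor the chord on that degree is Bm7b5, so here it functions as iiø7, borrowed from the parallel minor.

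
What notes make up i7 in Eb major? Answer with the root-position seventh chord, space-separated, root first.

i7 is built on scale degree 1, which is Eb in both Eb major and its parallel. Building the minor-seventh chord from the parallel minor on Eb: Eb–Gb–Bb–Db.

Eb Gb Bb Db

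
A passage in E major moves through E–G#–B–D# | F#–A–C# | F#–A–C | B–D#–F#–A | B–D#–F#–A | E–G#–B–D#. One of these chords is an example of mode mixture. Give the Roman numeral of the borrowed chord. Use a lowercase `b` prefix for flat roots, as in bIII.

ii°

In E major the diatonic chords are E, F#m, G#m, A, B, C#m, D#dim. E–G#–B–D# = Emaj7, F#–A–C# = F#m and B–D#–F#–A = B7 all belong to that set. F#–A–C is not: scale degree 2 in E major carries F#m (ii). In E minor the chord on that degree is F#dim, so here it functions as ii°, borrowed from the parallel minor.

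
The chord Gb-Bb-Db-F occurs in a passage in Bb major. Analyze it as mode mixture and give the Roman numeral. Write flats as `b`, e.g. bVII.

Gb is the lowered form of scale degree 6 in Bb major (the diatonic degree 6 is G). Gb–Bb–Db–F is a major-seventh chord — the form found in Bb minor, not the diatonic vi (Gm). Borrowed into Bb major it is written bVImaj7.

bVImaj7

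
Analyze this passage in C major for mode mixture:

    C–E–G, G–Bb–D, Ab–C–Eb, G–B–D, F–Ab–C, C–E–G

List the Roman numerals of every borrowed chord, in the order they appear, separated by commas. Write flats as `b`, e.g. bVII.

C major has the diatonic set C, Dm, Em, F, G, Am, Bdim. C–E–G = C and G–B–D = G are both diatonic. G–Bb–D is not: scale degree 5 in C major carries G (V). In C minor the chord on that degree is Gm, so here it functions as v, borrowed from the parallel minor. Ab–C–Eb doesn't fit — on degree 6 C major would have Am (vi). Ab is the degree-6 chord of C minor, so it is the borrowed bVI. F–Ab–C is not: scale degree 4 in C major carries F (IV). In C minor the chord on that degree is Fm, so here it functions as iv, borrowed from the parallel minor.

v, bVI, iv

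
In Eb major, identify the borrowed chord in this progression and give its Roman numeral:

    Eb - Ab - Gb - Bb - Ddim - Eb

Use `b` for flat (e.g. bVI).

The diatonic triads in Eb major are Eb, Fm, Gm, Ab, Bb, Cm, Ddim. Eb, Ab, Bb and Ddim all belong to that set. Gb (Gb–Bb–Db) is not: scale degree 3 in Eb major carries Gm (iii). In Eb minor the chord on that degree is Gb, so here it functions as bIII, borrowed from the parallel minor.

bIII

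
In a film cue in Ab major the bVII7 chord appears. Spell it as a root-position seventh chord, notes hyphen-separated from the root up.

bVII7 is built on the lowered scale degree 7. In Ab major degree 7 is G; lowered it becomes Gb. In Ab minor the chord on Gb is Gb–Bb–Db–Fb.

Gb-Bb-Db-Fb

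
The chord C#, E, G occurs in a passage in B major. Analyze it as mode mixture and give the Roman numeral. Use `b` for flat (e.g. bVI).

C# is scale degree 2 in B major. The diatonic chord on degree 2 would be C#m (ii), but C#–E–G is the diminished chord from B minor. As a borrowed chord it is labeled ii°.

ii°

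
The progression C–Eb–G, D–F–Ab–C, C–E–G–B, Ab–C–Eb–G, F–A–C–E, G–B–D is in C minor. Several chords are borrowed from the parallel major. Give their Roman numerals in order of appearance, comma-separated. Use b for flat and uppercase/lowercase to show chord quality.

Imaj7, IVmaj7

The diatonic triads in C minor (with V from harmonic minor) are Cm, Ddim, Eb, Fm, G, Ab, Bb. Of the given chords, C–Eb–G = Cm, D–F–Ab–C = Dm7b5, Ab–C–Eb–G = Abmaj7 and G–B–D = G are diatonic. C–E–G–B is not: scale degree 1 in C minor carries Cm (i). In C major the chord on that degree is Cmaj7, so here it functions as Imaj7, borrowed from the parallel major. F–A–C–E doesn't fit — on degree 4 C minor would have Fm (iv). Fmaj7 is the degree-4 chord of C major, so it is the borrowed IVmaj7.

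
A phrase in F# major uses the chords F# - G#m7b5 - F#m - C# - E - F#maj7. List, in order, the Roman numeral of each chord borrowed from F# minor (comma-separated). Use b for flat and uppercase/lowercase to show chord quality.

iiø7, i, bVII

In F# major the diatonic chords are F#, G#m, A#m, B, C#, D#m, E#dim. Of the given chords, F#, C# and F#maj7 are diatonic. But G#m7b5 (G#–B–D–F#) is foreign: the diatonic ii on degree 2 is G#m, whereas G#m7b5 comes from F# minor. It is labeled iiø7. But F#m (F#–A–C#) is foreign: the diatonic I on degree 1 is F#, whereas F#m comes from F# minor. It is labeled i. But E (E–G#–B) is foreign: the diatonic vii° on degree 7 is E#dim, whereas E comes from F# minor. It is labeled bVII.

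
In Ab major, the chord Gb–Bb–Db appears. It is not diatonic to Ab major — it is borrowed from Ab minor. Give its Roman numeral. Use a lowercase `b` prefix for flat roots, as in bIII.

Gb is the lowered form of scale degree 7 in Ab major (the diatonic degree 7 is G). Gb–Bb–Db is a major chord — the form found in Ab minor, not the diatonic vii° (Gdim). Borrowed into Ab major it is written bVII.

bVII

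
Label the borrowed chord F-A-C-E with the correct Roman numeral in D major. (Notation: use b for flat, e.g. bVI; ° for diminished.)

F is the lowered form of scale degree 3 in D major (the diatonic degree 3 is F#). The diatonic chord on degree 3 would be F#m (iii), but F–A–C–E is the major-seventh chord from D minor. As a borrowed chord it is labeled bIIImaj7.

bIIImaj7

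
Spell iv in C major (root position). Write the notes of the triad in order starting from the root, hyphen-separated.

F-Ab-C

The root, F, is scale degree 4 — the same note in C major and C minor; only the chord quality changes. Stacking thirds in C minor on F gives F–Ab–C.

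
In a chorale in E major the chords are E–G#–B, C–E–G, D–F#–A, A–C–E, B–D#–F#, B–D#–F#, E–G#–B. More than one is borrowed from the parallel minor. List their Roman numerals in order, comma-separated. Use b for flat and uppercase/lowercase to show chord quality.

bVI, bVII, iv

E major has the diatonic set E, F#m, G#m, A, B, C#m, D#dim. E–G#–B = E and B–D#–F# = B both belong to that set. C–E–G doesn't fit — on degree 6 E major would have C#m (vi). C is the degree-6 chord of E minor, so it is the borrowed bVI. D–F#–A is not: scale degree 7 in E major carries D#dim (vii°). In E minor the chord on that degree is D, so here it functions as bVII, borrowed from the parallel minor. A–C–E is not: scale degree 4 in E major carries A (IV). In E minor the chord on that degree is Am, so here it functions as iv, borrowed from the parallel minor.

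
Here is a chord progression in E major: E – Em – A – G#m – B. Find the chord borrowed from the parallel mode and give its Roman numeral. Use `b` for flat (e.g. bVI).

i

The diatonic triads in E major are E, F#m, G#m, A, B, C#m, D#dim. E, A, G#m and B are all diatonic. Em (E–G–B) doesn't fit — on degree 1 E major would have E (I). Em is the degree-1 chord of E minor, so it is the borrowed i.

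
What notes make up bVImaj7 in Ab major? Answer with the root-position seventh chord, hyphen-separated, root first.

Scale degree 6 in Ab major is F. bVImaj7 uses the lowered form, Fb, taken from Ab minor. In Ab minor the chord on Fb is Fb–Ab–Cb–Eb.

Fb-Ab-Cb-Eb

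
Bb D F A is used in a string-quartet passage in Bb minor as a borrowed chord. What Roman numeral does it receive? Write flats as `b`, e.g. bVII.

The root Bb is the diatonic 1st degree of Bb minor; the borrowing shows in the chord quality. Bb–D–F–A is a major-seventh chord — the form found in Bb major, not the diatonic i (Bbm). Borrowed into Bb minor it is written Imaj7.

Imaj7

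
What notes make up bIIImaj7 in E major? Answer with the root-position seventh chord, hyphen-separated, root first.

bIIImaj7 is built on the lowered scale degree 3. In E major degree 3 is G#; lowered it becomes G. In E minor the chord on G is G–B–D–F#.

G-B-D-F#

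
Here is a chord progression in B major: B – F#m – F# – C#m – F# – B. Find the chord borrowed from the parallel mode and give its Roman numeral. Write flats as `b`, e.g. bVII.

v

B major has the diatonic set B, C#m, D#m, E, F#, G#m, A#dim. B, F# and C#m all belong to that set. But F#m (F#–A–C#) is foreign: the diatonic V on degree 5 is F#, whereas F#m comes from B minor. It is labeled v.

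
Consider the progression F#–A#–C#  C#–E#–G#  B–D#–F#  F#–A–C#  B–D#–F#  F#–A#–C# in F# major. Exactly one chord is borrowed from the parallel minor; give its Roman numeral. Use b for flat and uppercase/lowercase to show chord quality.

In F# major the diatonic chords are F#, G#m, A#m, B, C#, D#m, E#dim. Of the given chords, F#–A#–C# = F#, C#–E#–G# = C# and B–D#–F# = B are diatonic. F#–A–C# is not: scale degree 1 in F# major carries F# (I). In F# minor the chord on that degree is F#m, so here it functions as i, borrowed from the parallel minor.

i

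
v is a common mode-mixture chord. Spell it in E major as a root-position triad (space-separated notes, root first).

v is built on scale degree 5, which is B in both E major and its parallel. Building the minor chord from the parallel minor on B: B–D–F#.

B D F#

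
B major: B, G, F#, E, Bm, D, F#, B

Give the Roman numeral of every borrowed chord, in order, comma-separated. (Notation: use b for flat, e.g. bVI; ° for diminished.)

In B major the diatonic chords are B, C#m, D#m, E, F#, G#m, A#dim. B, F# and E all belong to that set. But G (G–B–D) is foreign: the diatonic vi on degree 6 is G#m, whereas G comes from B minor. It is labeled bVI. Bm (B–D–F#) doesn't fit — on degree 1 B major would have B (I). Bm is the degree-1 chord of B minor, so it is the borrowed i. D (D–F#–A) doesn't fit — on degree 3 B major would have D#m (iii). D is the degree-3 chord of B minor, so it is the borrowed bIII.

bVI, i, bIII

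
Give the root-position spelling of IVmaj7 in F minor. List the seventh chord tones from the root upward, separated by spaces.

The root, Bb, is scale degree 4 — the same note in F minor and F major; only the chord quality changes. In F major the chord on Bb is Bb–D–F–A.

Bb D F A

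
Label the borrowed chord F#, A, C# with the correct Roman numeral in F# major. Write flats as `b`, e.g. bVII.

The root F# is the diatonic 1st degree of F# major; the borrowing shows in the chord quality. The diatonic chord on degree 1 would be F# (I), but F#–A–C# is the minor chord from F# minor. As a borrowed chord it is labeled i.

i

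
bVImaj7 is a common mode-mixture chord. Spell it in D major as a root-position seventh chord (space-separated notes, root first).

Bb D F A

bVImaj7 is built on the lowered scale degree 6. In D major degree 6 is B; lowered it becomes Bb. In D minor the chord on Bb is Bb–D–F–A.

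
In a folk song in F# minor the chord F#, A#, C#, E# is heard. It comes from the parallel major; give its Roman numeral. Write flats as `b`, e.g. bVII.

The root F# is the diatonic 1st degree of F# minor; the borrowing shows in the chord quality. The diatonic chord on degree 1 would be F#m (i), but F#–A#–C#–E# is the major-seventh chord from F# major. As a borrowed chord it is labeled Imaj7.

Imaj7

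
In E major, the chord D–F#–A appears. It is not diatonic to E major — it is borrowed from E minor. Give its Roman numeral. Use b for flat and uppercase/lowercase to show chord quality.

D is the lowered form of scale degree 7 in E major (the diatonic degree 7 is D#). The diatonic chord on degree 7 would be D#dim (vii°), but D–F#–A is the major chord from E minor. As a borrowed chord it is labeled bVII.

bVII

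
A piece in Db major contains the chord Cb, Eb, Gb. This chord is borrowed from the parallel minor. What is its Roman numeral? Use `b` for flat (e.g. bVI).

The root Cb is the lowered 7th scale degree — diatonically Db major has C there. Diatonically Db major has Cdim (vii°) on that degree; Cb–Eb–Gb is instead the major chord native to Db minor, so it takes the label bVII.

bVII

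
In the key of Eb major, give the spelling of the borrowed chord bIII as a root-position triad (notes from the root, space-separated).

Scale degree 3 in Eb major is G. bIII uses the lowered form, Gb, taken from Eb minor. In Eb minor the chord on Gb is Gb–Bb–Db.

Gb Bb Db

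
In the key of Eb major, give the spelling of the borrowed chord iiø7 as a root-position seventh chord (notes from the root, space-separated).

The root, F, is scale degree 2 — the same note in Eb major and Eb minor; only the chord quality changes. In Eb minor the chord on F is F–Ab–Cb–Eb.

F Ab Cb Eb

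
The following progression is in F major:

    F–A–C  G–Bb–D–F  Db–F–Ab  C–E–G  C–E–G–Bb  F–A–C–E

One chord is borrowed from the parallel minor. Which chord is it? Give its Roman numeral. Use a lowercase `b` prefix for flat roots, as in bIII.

bVI

The diatonic triads in F major are F, Gm, Am, Bb, C, Dm, Edim. F–A–C = F, G–Bb–D–F = Gm7, C–E–G = C, C–E–G–Bb = C7 and F–A–C–E = Fmaj7 are all diatonic. But Db–F–Ab is foreign: the diatonic vi on degree 6 is Dm, whereas Db comes from F minor. It is labeled bVI.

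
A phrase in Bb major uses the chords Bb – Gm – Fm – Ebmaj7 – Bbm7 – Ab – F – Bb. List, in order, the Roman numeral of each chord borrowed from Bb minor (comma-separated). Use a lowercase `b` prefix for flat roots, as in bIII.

v, i7, bVII

The diatonic triads in Bb major are Bb, Cm, Dm, Eb, F, Gm, Adim. Bb, Gm, Ebmaj7 and F are all diatonic. Fm (F–Ab–C) doesn't fit — on degree 5 Bb major would have F (V). Fm is the degree-5 chord of Bb minor, so it is the borrowed v. Bbm7 (Bb–Db–F–Ab) is not: scale degree 1 in Bb major carries Bb (I). In Bb minor the chord on that degree is Bbm7, so here it functions as i7, borrowed from the parallel minor. Ab (Ab–C–Eb) doesn't fit — on degree 7 Bb major would have Adim (vii°). Ab is the degree-7 chord of Bb minor, so it is the borrowed bVII.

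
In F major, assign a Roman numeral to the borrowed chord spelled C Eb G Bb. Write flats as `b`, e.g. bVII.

The root C is the diatonic 5th degree of F major; the borrowing shows in the chord quality. C–Eb–G–Bb is a minor-seventh chord — the form found in F minor, not the diatonic V (C). Borrowed into F major it is written v7.

v7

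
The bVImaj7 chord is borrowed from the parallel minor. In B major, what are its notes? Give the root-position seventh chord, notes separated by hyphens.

G-B-D-F#

Scale degree 6 in B major is G#. bVImaj7 uses the lowered form, G, taken from B minor. In B minor the chord on G is G–B–D–F#.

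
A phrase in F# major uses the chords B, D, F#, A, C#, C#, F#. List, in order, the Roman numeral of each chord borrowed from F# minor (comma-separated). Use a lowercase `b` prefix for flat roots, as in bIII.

bVI, bIII

In F# major the diatonic chords are F#, G#m, A#m, B, C#, D#m, E#dim. B, F# and C# all belong to that set. D (D–F#–A) doesn't fit — on degree 6 F# major would have D#m (vi). D is the degree-6 chord of F# minor, so it is the borrowed bVI. But A (A–C#–E) is foreign: the diatonic iii on degree 3 is A#m, whereas A comes from F# minor. It is labeled bIII.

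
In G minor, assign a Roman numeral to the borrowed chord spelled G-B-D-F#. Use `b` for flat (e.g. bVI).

G is scale degree 1 in G minor. Diatonically G minor has Gm (i) on that degree; G–B–D–F# is instead the major-seventh chord native to G major, so it takes the label Imaj7.

Imaj7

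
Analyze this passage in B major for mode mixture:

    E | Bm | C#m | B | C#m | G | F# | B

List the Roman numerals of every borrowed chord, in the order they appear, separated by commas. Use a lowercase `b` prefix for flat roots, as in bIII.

B major has the diatonic set B, C#m, D#m, E, F#, G#m, A#dim. E, C#m, B and F# all belong to that set. Bm (B–D–F#) doesn't fit — on degree 1 B major would have B (I). Bm is the degree-1 chord of B minor, so it is the borrowed i. But G (G–B–D) is foreign: the diatonic vi on degree 6 is G#m, whereas G comes from B minor. It is labeled bVI.

i, bVI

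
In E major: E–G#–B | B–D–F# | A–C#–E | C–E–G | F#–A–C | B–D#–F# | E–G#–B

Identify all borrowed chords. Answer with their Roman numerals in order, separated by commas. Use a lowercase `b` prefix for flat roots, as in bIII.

v, bVI, ii°

In E major the diatonic chords are E, F#m, G#m, A, B, C#m, D#dim. E–G#–B = E, A–C#–E = A and B–D#–F# = B all belong to that set. But B–D–F# is foreign: the diatonic V on degree 5 is B, whereas Bm comes from E minor. It is labeled v. C–E–G is not: scale degree 6 in E major carries C#m (vi). In E minor the chord on that degree is C, so here it functions as bVI, borrowed from the parallel minor. F#–A–C doesn't fit — on degree 2 E major would have F#m (ii). F#dim is the degree-2 chord of E minor, so it is the borrowed ii°.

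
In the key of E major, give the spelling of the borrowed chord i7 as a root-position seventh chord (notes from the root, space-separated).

E G B D

The root, E, is scale degree 1 — the same note in E major and E minor; only the chord quality changes. Stacking thirds in E minor on E gives E–G–B–D.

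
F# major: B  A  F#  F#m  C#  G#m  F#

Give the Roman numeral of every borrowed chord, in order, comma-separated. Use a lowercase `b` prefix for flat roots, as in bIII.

bIII, i

F# major has the diatonic set F#, G#m, A#m, B, C#, D#m, E#dim. B, F#, C# and G#m are all diatonic. A (A–C#–E) is not: scale degree 3 in F# major carries A#m (iii). In F# minor the chord on that degree is A, so here it functions as bIII, borrowed from the parallel minor. But F#m (F#–A–C#) is foreign: the diatonic I on degree 1 is F#, whereas F#m comes from F# minor. It is labeled i.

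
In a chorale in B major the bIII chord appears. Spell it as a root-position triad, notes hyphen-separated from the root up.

bIII is built on the lowered scale degree 3. In B major degree 3 is D#; lowered it becomes D. Building the major chord from the parallel minor on D: D–F#–A.

D-F#-A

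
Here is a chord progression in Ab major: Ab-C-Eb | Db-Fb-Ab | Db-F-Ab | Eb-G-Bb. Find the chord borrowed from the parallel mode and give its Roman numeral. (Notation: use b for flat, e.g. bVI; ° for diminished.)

iv

The diatonic triads in Ab major are Ab, Bbm, Cm, Db, Eb, Fm, Gdim. Of the given chords, Ab–C–Eb = Ab, Db–F–Ab = Db and Eb–G–Bb = Eb are diatonic. Db–Fb–Ab doesn't fit — on degree 4 Ab major would have Db (IV). Dbm is the degree-4 chord of Ab minor, so it is the borrowed iv.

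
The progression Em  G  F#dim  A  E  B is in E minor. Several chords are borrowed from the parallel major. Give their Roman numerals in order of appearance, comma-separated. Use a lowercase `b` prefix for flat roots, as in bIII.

The diatonic triads in E minor (with V from harmonic minor) are Em, F#dim, G, Am, B, C, D. Em, G, F#dim and B are all diatonic. But A (A–C#–E) is foreign: the diatonic iv on degree 4 is Am, whereas A comes from E major. It is labeled IV. But E (E–G#–B) is foreign: the diatonic i on degree 1 is Em, whereas E comes from E major. It is labeled I.

IV, I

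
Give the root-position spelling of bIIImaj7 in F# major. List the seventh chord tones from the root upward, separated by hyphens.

bIIImaj7 is built on the lowered scale degree 3. In F# major degree 3 is A#; lowered it becomes A. In F# minor the chord on A is A–C#–E–G#.

A-C#-E-G#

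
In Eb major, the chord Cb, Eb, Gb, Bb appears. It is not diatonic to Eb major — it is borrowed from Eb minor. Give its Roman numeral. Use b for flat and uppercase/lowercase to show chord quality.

The root Cb is the lowered 6th scale degree — diatonically Eb major has C there. Diatonically Eb major has Cm (vi) on that degree; Cb–Eb–Gb–Bb is instead the major-seventh chord native to Eb minor, so it takes the label bVImaj7.

bVImaj7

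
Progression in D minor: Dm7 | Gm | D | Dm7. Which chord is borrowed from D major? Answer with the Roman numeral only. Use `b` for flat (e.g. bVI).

D minor has the diatonic set Dm, Edim, F, Gm, A, Bb, C (with V from harmonic minor). Of the given chords, Dm7 and Gm are diatonic. But D (D–F#–A) is foreign: the diatonic i on degree 1 is Dm, whereas D comes from D major. It is labeled I.

I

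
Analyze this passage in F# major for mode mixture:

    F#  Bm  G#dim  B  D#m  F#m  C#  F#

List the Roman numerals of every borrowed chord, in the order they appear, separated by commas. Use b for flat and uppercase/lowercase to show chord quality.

iv, ii°, i

F# major has the diatonic set F#, G#m, A#m, B, C#, D#m, E#dim. Of the given chords, F#, B, D#m and C# are diatonic. Bm (B–D–F#) is not: scale degree 4 in F# major carries B (IV). In F# minor the chord on that degree is Bm, so here it functions as iv, borrowed from the parallel minor. But G#dim (G#–B–D) is foreign: the diatonic ii on degree 2 is G#m, whereas G#dim comes from F# minor. It is labeled ii°. F#m (F#–A–C#) doesn't fit — on degree 1 F# major would have F# (I). F#m is the degree-1 chord of F# minor, so it is the borrowed i.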